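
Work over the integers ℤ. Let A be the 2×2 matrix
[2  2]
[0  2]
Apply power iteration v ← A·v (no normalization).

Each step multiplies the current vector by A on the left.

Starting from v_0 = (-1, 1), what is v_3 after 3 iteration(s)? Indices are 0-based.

v_0 = (-1, 1).
v_1 = A·v_0 = (0, 2).
v_2 = A·v_1 = (4, 4).
v_3 = A·v_2 = (16, 8).

v_3 = (16, 8)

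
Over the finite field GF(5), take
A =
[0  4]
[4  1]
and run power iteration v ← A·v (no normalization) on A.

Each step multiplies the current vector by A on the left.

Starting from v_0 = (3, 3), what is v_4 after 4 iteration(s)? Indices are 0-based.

v_0 = (3, 3).
v_1 = A·v_0 = (2, 0).
v_2 = A·v_1 = (0, 3).
v_3 = A·v_2 = (2, 3).
v_4 = A·v_3 = (2, 1).

v_4 = (2, 1)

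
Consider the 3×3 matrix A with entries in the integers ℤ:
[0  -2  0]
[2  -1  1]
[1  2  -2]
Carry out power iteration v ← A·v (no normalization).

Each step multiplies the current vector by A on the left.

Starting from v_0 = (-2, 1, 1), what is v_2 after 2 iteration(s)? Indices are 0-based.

v_2 = (8, -2, -6)

v_0 = (-2, 1, 1).
v_1 = A·v_0 = (-2, -4, -2).
v_2 = A·v_1 = (8, -2, -6).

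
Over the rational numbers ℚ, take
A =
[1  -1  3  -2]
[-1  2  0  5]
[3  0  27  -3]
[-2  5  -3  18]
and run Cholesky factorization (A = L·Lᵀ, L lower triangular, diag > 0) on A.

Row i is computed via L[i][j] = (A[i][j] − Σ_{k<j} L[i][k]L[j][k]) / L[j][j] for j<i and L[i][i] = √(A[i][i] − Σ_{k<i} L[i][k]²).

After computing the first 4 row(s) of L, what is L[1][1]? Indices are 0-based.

Step 1: L[0][0] = √(1) = 1.
  L[1][0] = (-1) / L[0][0] = -1.
Step 2: L[1][1] = √(1) = 1.
  L[2][0] = (3) / L[0][0] = 3.
  L[2][1] = (3) / L[1][1] = 3.
Step 3: L[2][2] = √(9) = 3.
  L[3][0] = (-2) / L[0][0] = -2.
  L[3][1] = (3) / L[1][1] = 3.
  L[3][2] = (-6) / L[2][2] = -2.
Step 4: L[3][3] = √(1) = 1.

L[1][1] = 1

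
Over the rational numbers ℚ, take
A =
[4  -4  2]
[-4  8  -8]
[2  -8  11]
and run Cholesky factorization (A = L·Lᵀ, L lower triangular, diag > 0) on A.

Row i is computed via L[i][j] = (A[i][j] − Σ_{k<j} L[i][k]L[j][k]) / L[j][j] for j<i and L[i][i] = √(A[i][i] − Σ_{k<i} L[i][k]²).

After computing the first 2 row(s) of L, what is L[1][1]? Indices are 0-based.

L[1][1] = 2

Step 1: L[0][0] = √(4) = 2.
  L[1][0] = (-4) / L[0][0] = -2.
Step 2: L[1][1] = √(4) = 2.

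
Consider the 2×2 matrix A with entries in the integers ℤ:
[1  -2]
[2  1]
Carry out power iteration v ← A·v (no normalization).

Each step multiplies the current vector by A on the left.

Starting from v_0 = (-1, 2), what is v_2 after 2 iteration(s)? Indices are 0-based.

v_2 = (-5, -10)

v_0 = (-1, 2).
v_1 = A·v_0 = (-5, 0).
v_2 = A·v_1 = (-5, -10).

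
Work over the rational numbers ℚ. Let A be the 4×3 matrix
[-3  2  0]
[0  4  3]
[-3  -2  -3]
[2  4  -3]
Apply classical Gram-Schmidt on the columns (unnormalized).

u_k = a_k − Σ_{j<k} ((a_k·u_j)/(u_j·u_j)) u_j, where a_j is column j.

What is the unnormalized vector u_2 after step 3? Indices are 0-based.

u_2 = (0, 42/17, -42/17, -63/17)

Step 1: u_0 = a_0 = (-3, 0, -3, 2).
Step 2: u_1 = a_1 − (4/11)·u_0 = (34/11, 4, -10/11, 36/11).
Step 3: u_2 = a_2 − (3/22)·u_0 − (9/68)·u_1 = (0, 42/17, -42/17, -63/17).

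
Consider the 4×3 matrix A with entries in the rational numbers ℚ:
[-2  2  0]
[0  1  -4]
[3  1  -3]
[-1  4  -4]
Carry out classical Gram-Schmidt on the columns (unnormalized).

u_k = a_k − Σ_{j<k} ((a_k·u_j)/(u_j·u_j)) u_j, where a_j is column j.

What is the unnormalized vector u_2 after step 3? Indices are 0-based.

Step 1: u_0 = a_0 = (-2, 0, 3, -1).
Step 2: u_1 = a_1 − (-5/14)·u_0 = (9/7, 1, 29/14, 51/14).
Step 3: u_2 = a_2 − (-5/14)·u_0 − (-347/283)·u_1 = (244/283, -785/283, 173/283, 31/283).

u_2 = (244/283, -785/283, 173/283, 31/283)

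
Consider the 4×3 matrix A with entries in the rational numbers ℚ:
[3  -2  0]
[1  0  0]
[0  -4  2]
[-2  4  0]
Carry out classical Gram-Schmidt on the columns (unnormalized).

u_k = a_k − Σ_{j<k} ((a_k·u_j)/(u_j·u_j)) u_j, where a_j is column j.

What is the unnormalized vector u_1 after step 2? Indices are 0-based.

u_1 = (1, 1, -4, 2)

Step 1: u_0 = a_0 = (3, 1, 0, -2).
Step 2: u_1 = a_1 − (-1)·u_0 = (1, 1, -4, 2).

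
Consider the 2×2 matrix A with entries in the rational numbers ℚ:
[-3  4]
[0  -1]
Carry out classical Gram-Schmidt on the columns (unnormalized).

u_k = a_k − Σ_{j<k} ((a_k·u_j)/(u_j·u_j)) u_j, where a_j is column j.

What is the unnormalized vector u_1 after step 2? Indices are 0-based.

u_1 = (0, -1)

Step 1: u_0 = a_0 = (-3, 0).
Step 2: u_1 = a_1 − (-4/3)·u_0 = (0, -1).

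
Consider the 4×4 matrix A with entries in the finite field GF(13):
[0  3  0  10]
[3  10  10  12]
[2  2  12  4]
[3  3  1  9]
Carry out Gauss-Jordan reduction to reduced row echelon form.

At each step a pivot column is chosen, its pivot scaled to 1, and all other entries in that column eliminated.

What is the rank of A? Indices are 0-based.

rank = 4

[1] R0 <-> R1
[1] R0 /= 3  ⇒  (1, 12, 12, 4)
     R2 -= 2·R0  ⇒  (0, 4, 1, 9)
     R3 -= 3·R0  ⇒  (0, 6, 4, 10)
[2] R1 /= 3  ⇒  (0, 1, 0, 12)
     R0 -= 12·R1  ⇒  (1, 0, 12, 3)
     R2 -= 4·R1  ⇒  (0, 0, 1, 0)
     R3 -= 6·R1  ⇒  (0, 0, 4, 3)
[3] R2 /= 1  ⇒  (0, 0, 1, 0)
     R0 -= 12·R2  ⇒  (1, 0, 0, 3)
     R3 -= 4·R2  ⇒  (0, 0, 0, 3)
[4] R3 /= 3  ⇒  (0, 0, 0, 1)
     R0 -= 3·R3  ⇒  (1, 0, 0, 0)
     R1 -= 12·R3  ⇒  (0, 1, 0, 0)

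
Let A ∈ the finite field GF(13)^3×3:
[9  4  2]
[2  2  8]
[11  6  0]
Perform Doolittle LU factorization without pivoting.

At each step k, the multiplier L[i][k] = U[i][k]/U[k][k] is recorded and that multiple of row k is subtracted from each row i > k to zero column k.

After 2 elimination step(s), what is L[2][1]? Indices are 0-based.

L[2][1] = 1

Step 1: pivot at (0,0) is 9.
  row1 ← row1 − (6)·row0  ⇒  L[1][0]=6, U row1=(0, 4, 9)
  row2 ← row2 − (7)·row0  ⇒  L[2][0]=7, U row2=(0, 4, 12)
Step 2: pivot at (1,1) is 4.
  row2 ← row2 − (1)·row1  ⇒  L[2][1]=1, U row2=(0, 0, 3)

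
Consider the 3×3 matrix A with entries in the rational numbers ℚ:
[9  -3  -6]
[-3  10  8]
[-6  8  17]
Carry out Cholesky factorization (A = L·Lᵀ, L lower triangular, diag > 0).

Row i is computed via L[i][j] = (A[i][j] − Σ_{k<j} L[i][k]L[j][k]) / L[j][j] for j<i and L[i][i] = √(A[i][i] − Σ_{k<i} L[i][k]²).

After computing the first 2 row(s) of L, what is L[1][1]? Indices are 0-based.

L[1][1] = 3

Step 1: L[0][0] = √(9) = 3.
  L[1][0] = (-3) / L[0][0] = -1.
Step 2: L[1][1] = √(9) = 3.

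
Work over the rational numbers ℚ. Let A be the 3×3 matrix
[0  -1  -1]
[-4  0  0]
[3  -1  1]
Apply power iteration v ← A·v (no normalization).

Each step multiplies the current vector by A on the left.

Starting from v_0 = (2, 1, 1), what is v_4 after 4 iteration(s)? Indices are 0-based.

v_0 = (2, 1, 1).
v_1 = A·v_0 = (-2, -8, 6).
v_2 = A·v_1 = (2, 8, 8).
v_3 = A·v_2 = (-16, -8, 6).
v_4 = A·v_3 = (2, 64, -34).

v_4 = (2, 64, -34)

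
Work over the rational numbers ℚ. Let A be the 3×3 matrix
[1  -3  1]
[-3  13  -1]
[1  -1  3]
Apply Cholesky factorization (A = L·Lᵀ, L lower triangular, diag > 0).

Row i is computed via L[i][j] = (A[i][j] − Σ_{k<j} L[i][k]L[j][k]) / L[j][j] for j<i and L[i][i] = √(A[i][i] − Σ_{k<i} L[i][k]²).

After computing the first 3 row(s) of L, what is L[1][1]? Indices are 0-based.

Step 1: L[0][0] = √(1) = 1.
  L[1][0] = (-3) / L[0][0] = -3.
Step 2: L[1][1] = √(4) = 2.
  L[2][0] = (1) / L[0][0] = 1.
  L[2][1] = (2) / L[1][1] = 1.
Step 3: L[2][2] = √(1) = 1.

L[1][1] = 2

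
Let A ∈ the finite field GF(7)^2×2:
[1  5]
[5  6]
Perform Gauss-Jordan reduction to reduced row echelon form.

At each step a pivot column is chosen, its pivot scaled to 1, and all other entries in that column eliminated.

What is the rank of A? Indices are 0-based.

pivot(0,0)=1: scale R0 → (1, 5)
  clear (1,0): R1 −= (5)R0 → (0, 2)
pivot(1,1)=2: scale R1 → (0, 1)
  clear (0,1): R0 −= (5)R1 → (1, 0)

rank = 2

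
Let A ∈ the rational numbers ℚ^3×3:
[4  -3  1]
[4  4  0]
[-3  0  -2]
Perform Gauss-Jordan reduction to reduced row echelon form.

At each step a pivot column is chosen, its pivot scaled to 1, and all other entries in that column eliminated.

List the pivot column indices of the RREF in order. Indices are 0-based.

pivot columns: 0, 1, 2

[1] R0 /= 4  ⇒  (1, -3/4, 1/4)
     R1 -= 4·R0  ⇒  (0, 7, -1)
     R2 -= -3·R0  ⇒  (0, -9/4, -5/4)
[2] R1 /= 7  ⇒  (0, 1, -1/7)
     R0 -= -3/4·R1  ⇒  (1, 0, 1/7)
     R2 -= -9/4·R1  ⇒  (0, 0, -11/7)
[3] R2 /= -11/7  ⇒  (0, 0, 1)
     R0 -= 1/7·R2  ⇒  (1, 0, 0)
     R1 -= -1/7·R2  ⇒  (0, 1, 0)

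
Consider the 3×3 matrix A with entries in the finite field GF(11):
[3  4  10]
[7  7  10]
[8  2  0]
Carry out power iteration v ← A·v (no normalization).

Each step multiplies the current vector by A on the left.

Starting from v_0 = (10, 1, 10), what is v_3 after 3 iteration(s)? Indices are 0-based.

v_3 = (6, 8, 6)

v_0 = (10, 1, 10).
v_1 = A·v_0 = (2, 1, 5).
v_2 = A·v_1 = (5, 5, 7).
v_3 = A·v_2 = (6, 8, 6).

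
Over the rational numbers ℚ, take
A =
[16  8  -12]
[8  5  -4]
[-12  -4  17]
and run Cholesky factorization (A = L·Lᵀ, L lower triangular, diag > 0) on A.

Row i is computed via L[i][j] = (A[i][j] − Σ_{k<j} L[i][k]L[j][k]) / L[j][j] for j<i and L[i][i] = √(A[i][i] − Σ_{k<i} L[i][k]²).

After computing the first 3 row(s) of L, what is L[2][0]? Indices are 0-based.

Step 1: L[0][0] = √(16) = 4.
  L[1][0] = (8) / L[0][0] = 2.
Step 2: L[1][1] = √(1) = 1.
  L[2][0] = (-12) / L[0][0] = -3.
  L[2][1] = (2) / L[1][1] = 2.
Step 3: L[2][2] = √(4) = 2.

L[2][0] = -3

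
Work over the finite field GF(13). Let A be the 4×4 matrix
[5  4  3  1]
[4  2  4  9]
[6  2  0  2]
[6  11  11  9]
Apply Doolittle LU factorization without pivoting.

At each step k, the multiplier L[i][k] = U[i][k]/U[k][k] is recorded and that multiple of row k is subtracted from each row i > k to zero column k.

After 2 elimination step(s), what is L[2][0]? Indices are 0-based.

Step 1: pivot at (0,0) is 5.
  row1 ← row1 − (6)·row0  ⇒  L[1][0]=6, U row1=(0, 4, 12, 3)
  row2 ← row2 − (9)·row0  ⇒  L[2][0]=9, U row2=(0, 5, 12, 6)
  row3 ← row3 − (9)·row0  ⇒  L[3][0]=9, U row3=(0, 1, 10, 0)
Step 2: pivot at (1,1) is 4.
  row2 ← row2 − (11)·row1  ⇒  L[2][1]=11, U row2=(0, 0, 10, 12)
  row3 ← row3 − (10)·row1  ⇒  L[3][1]=10, U row3=(0, 0, 7, 9)

L[2][0] = 9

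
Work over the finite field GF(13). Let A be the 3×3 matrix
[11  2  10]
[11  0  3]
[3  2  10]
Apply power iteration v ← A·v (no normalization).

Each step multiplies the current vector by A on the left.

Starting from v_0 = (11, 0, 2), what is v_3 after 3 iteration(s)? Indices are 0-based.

v_0 = (11, 0, 2).
v_1 = A·v_0 = (11, 10, 1).
v_2 = A·v_1 = (8, 7, 11).
v_3 = A·v_2 = (4, 4, 5).

v_3 = (4, 4, 5)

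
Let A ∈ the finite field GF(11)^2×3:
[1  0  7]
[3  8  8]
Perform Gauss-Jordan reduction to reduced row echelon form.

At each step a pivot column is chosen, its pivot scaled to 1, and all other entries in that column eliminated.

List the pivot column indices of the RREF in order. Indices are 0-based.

pivot columns: 0, 1

[1] R0 /= 1  ⇒  (1, 0, 7)
     R1 -= 3·R0  ⇒  (0, 8, 9)
[2] R1 /= 8  ⇒  (0, 1, 8)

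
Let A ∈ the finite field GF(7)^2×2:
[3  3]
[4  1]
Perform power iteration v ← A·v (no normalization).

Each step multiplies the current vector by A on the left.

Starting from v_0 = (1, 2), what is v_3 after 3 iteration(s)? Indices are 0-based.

v_0 = (1, 2).
v_1 = A·v_0 = (2, 6).
v_2 = A·v_1 = (3, 0).
v_3 = A·v_2 = (2, 5).

v_3 = (2, 5)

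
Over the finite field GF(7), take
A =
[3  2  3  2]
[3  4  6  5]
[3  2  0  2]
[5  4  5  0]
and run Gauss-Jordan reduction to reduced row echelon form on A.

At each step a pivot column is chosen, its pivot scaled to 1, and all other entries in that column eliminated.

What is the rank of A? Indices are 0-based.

rank = 4

pivot(0,0)=3: scale R0 → (1, 3, 1, 3)
  clear (1,0): R1 −= (3)R0 → (0, 2, 3, 3)
  clear (2,0): R2 −= (3)R0 → (0, 0, 4, 0)
  clear (3,0): R3 −= (5)R0 → (0, 3, 0, 6)
pivot(1,1)=2: scale R1 → (0, 1, 5, 5)
  clear (0,1): R0 −= (3)R1 → (1, 0, 0, 2)
  clear (3,1): R3 −= (3)R1 → (0, 0, 6, 5)
pivot(2,2)=4: scale R2 → (0, 0, 1, 0)
  clear (1,2): R1 −= (5)R2 → (0, 1, 0, 5)
  clear (3,2): R3 −= (6)R2 → (0, 0, 0, 5)
pivot(3,3)=5: scale R3 → (0, 0, 0, 1)
  clear (0,3): R0 −= (2)R3 → (1, 0, 0, 0)
  clear (1,3): R1 −= (5)R3 → (0, 1, 0, 0)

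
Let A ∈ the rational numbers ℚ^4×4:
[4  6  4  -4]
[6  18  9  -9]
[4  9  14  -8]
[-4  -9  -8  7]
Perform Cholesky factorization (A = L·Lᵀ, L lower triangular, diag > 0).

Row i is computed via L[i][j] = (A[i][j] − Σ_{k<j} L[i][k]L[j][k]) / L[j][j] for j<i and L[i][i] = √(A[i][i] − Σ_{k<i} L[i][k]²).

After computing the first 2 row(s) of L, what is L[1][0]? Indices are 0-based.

Step 1: L[0][0] = √(4) = 2.
  L[1][0] = (6) / L[0][0] = 3.
Step 2: L[1][1] = √(9) = 3.

L[1][0] = 3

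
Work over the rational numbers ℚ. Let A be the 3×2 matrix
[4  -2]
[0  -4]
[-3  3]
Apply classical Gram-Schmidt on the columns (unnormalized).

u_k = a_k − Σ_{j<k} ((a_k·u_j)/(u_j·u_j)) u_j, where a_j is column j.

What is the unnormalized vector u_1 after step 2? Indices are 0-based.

u_1 = (18/25, -4, 24/25)

Step 1: u_0 = a_0 = (4, 0, -3).
Step 2: u_1 = a_1 − (-17/25)·u_0 = (18/25, -4, 24/25).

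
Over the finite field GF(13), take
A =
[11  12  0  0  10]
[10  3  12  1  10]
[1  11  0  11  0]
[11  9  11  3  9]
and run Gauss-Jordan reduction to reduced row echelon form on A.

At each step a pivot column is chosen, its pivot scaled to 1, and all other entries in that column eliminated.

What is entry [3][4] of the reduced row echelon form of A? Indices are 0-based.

pivot(0,0)=11: scale R0 → (1, 7, 0, 0, 8)
  clear (1,0): R1 −= (10)R0 → (0, 11, 12, 1, 8)
  clear (2,0): R2 −= (1)R0 → (0, 4, 0, 11, 5)
  clear (3,0): R3 −= (11)R0 → (0, 10, 11, 3, 12)
pivot(1,1)=11: scale R1 → (0, 1, 7, 6, 9)
  clear (0,1): R0 −= (7)R1 → (1, 0, 3, 10, 10)
  clear (2,1): R2 −= (4)R1 → (0, 0, 11, 0, 8)
  clear (3,1): R3 −= (10)R1 → (0, 0, 6, 8, 0)
pivot(2,2)=11: scale R2 → (0, 0, 1, 0, 9)
  clear (0,2): R0 −= (3)R2 → (1, 0, 0, 10, 9)
  clear (1,2): R1 −= (7)R2 → (0, 1, 0, 6, 11)
  clear (3,2): R3 −= (6)R2 → (0, 0, 0, 8, 11)
pivot(3,3)=8: scale R3 → (0, 0, 0, 1, 3)
  clear (0,3): R0 −= (10)R3 → (1, 0, 0, 0, 5)
  clear (1,3): R1 −= (6)R3 → (0, 1, 0, 0, 6)

M[3][4] = 3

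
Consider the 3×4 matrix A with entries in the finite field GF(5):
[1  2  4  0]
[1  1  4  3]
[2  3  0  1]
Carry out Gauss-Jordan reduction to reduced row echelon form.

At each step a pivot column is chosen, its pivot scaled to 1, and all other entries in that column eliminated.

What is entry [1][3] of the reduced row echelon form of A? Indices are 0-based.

M[1][3] = 2

step 1: normalize row 0 (÷1) = (1, 2, 4, 0)
  row 1: subtract 1×row0 = (0, 4, 0, 3)
  row 2: subtract 2×row0 = (0, 4, 2, 1)
step 2: normalize row 1 (÷4) = (0, 1, 0, 2)
  row 0: subtract 2×row1 = (1, 0, 4, 1)
  row 2: subtract 4×row1 = (0, 0, 2, 3)
step 3: normalize row 2 (÷2) = (0, 0, 1, 4)
  row 0: subtract 4×row2 = (1, 0, 0, 0)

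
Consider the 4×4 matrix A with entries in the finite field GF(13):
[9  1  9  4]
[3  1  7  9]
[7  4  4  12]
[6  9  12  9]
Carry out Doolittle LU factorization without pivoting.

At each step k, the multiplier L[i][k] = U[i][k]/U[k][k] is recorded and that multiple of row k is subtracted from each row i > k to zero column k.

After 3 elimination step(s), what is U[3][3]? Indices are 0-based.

[col 0] pivot 9
  R1 -= 9*R0 → (0, 5, 4, 12)  (L[1][0] := 9)
  R2 -= 8*R0 → (0, 9, 10, 6)  (L[2][0] := 8)
  R3 -= 5*R0 → (0, 4, 6, 2)  (L[3][0] := 5)
[col 1] pivot 5
  R2 -= 7*R1 → (0, 0, 8, 0)  (L[2][1] := 7)
  R3 -= 6*R1 → (0, 0, 8, 8)  (L[3][1] := 6)
[col 2] pivot 8
  R3 -= 1*R2 → (0, 0, 0, 8)  (L[3][2] := 1)

U[3][3] = 8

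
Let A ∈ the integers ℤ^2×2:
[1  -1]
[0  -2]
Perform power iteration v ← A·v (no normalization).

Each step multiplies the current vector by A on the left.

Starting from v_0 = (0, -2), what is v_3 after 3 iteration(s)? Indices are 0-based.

v_3 = (6, 16)

v_0 = (0, -2).
v_1 = A·v_0 = (2, 4).
v_2 = A·v_1 = (-2, -8).
v_3 = A·v_2 = (6, 16).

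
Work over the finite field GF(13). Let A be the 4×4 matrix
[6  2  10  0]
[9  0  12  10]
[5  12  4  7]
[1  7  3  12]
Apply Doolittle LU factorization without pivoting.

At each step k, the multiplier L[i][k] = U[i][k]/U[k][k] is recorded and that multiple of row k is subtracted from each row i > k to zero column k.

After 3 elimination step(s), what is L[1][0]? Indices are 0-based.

L[1][0] = 8

[col 0] pivot 6
  R1 -= 8*R0 → (0, 10, 10, 10)  (L[1][0] := 8)
  R2 -= 3*R0 → (0, 6, 0, 7)  (L[2][0] := 3)
  R3 -= 11*R0 → (0, 11, 10, 12)  (L[3][0] := 11)
[col 1] pivot 10
  R2 -= 11*R1 → (0, 0, 7, 1)  (L[2][1] := 11)
  R3 -= 5*R1 → (0, 0, 12, 1)  (L[3][1] := 5)
[col 2] pivot 7
  R3 -= 11*R2 → (0, 0, 0, 3)  (L[3][2] := 11)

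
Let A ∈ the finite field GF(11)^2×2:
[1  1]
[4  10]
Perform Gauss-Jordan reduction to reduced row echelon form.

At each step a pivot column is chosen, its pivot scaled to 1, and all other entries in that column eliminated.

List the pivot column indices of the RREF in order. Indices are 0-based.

pivot columns: 0, 1

pivot(0,0)=1: scale R0 → (1, 1)
  clear (1,0): R1 −= (4)R0 → (0, 6)
pivot(1,1)=6: scale R1 → (0, 1)
  clear (0,1): R0 −= (1)R1 → (1, 0)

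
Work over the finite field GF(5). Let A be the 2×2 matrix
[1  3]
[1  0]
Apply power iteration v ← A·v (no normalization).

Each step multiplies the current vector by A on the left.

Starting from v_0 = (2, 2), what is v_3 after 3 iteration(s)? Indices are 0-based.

v_0 = (2, 2).
v_1 = A·v_0 = (3, 2).
v_2 = A·v_1 = (4, 3).
v_3 = A·v_2 = (3, 4).

v_3 = (3, 4)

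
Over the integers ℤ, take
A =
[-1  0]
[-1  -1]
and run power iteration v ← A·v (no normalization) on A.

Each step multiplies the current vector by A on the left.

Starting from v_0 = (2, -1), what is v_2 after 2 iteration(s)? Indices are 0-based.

v_2 = (2, 3)

v_0 = (2, -1).
v_1 = A·v_0 = (-2, -1).
v_2 = A·v_1 = (2, 3).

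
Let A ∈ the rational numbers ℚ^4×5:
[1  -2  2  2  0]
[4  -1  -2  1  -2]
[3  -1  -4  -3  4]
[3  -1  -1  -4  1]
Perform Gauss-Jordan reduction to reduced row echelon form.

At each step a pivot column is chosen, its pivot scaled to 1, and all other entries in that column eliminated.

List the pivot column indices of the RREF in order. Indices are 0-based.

pivot columns: 0, 1, 2, 3

[1] R0 /= 1  ⇒  (1, -2, 2, 2, 0)
     R1 -= 4·R0  ⇒  (0, 7, -10, -7, -2)
     R2 -= 3·R0  ⇒  (0, 5, -10, -9, 4)
     R3 -= 3·R0  ⇒  (0, 5, -7, -10, 1)
[2] R1 /= 7  ⇒  (0, 1, -10/7, -1, -2/7)
     R0 -= -2·R1  ⇒  (1, 0, -6/7, 0, -4/7)
     R2 -= 5·R1  ⇒  (0, 0, -20/7, -4, 38/7)
     R3 -= 5·R1  ⇒  (0, 0, 1/7, -5, 17/7)
[3] R2 /= -20/7  ⇒  (0, 0, 1, 7/5, -19/10)
     R0 -= -6/7·R2  ⇒  (1, 0, 0, 6/5, -11/5)
     R1 -= -10/7·R2  ⇒  (0, 1, 0, 1, -3)
     R3 -= 1/7·R2  ⇒  (0, 0, 0, -26/5, 27/10)
[4] R3 /= -26/5  ⇒  (0, 0, 0, 1, -27/52)
     R0 -= 6/5·R3  ⇒  (1, 0, 0, 0, -41/26)
     R1 -= 1·R3  ⇒  (0, 1, 0, 0, -129/52)
     R2 -= 7/5·R3  ⇒  (0, 0, 1, 0, -61/52)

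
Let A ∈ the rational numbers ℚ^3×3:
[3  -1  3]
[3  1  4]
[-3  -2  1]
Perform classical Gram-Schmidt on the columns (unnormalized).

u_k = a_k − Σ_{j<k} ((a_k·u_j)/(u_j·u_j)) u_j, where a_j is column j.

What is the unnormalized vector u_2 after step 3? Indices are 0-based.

Step 1: u_0 = a_0 = (3, 3, -3).
Step 2: u_1 = a_1 − (2/9)·u_0 = (-5/3, 1/3, -4/3).
Step 3: u_2 = a_2 − (2/3)·u_0 − (-15/14)·u_1 = (-11/14, 33/14, 11/7).

u_2 = (-11/14, 33/14, 11/7)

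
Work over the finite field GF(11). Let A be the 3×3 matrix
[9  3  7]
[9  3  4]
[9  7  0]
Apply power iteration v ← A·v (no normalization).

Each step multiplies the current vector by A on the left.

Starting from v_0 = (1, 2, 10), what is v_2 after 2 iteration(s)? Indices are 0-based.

v_0 = (1, 2, 10).
v_1 = A·v_0 = (8, 0, 1).
v_2 = A·v_1 = (2, 10, 6).

v_2 = (2, 10, 6)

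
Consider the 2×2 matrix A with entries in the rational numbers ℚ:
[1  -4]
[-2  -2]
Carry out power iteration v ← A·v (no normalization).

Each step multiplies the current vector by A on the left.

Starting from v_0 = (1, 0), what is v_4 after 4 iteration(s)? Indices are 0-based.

v_0 = (1, 0).
v_1 = A·v_0 = (1, -2).
v_2 = A·v_1 = (9, 2).
v_3 = A·v_2 = (1, -22).
v_4 = A·v_3 = (89, 42).

v_4 = (89, 42)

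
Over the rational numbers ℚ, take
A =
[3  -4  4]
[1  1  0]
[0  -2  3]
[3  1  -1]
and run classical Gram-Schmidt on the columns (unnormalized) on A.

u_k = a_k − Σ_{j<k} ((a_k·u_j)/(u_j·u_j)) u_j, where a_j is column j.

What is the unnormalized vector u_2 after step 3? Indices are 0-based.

u_2 = (-43/177, 117/118, 166/177, -31/354)

Step 1: u_0 = a_0 = (3, 1, 0, 3).
Step 2: u_1 = a_1 − (-8/19)·u_0 = (-52/19, 27/19, -2, 43/19).
Step 3: u_2 = a_2 − (9/19)·u_0 − (-365/354)·u_1 = (-43/177, 117/118, 166/177, -31/354).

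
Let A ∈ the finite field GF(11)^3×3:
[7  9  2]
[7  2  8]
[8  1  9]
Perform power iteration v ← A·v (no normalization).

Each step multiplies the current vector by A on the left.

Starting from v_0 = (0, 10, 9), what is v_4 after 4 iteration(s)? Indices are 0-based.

v_0 = (0, 10, 9).
v_1 = A·v_0 = (9, 4, 3).
v_2 = A·v_1 = (6, 7, 4).
v_3 = A·v_2 = (3, 0, 3).
v_4 = A·v_3 = (5, 1, 7).

v_4 = (5, 1, 7)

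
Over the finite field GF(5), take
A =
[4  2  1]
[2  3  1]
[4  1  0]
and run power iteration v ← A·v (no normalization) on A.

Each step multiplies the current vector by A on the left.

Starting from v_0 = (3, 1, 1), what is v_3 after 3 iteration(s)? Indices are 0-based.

v_0 = (3, 1, 1).
v_1 = A·v_0 = (0, 0, 3).
v_2 = A·v_1 = (3, 3, 0).
v_3 = A·v_2 = (3, 0, 0).

v_3 = (3, 0, 0)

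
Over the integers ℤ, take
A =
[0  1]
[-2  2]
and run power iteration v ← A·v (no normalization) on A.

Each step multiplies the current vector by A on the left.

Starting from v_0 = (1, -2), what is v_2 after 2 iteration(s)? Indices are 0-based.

v_2 = (-6, -8)

v_0 = (1, -2).
v_1 = A·v_0 = (-2, -6).
v_2 = A·v_1 = (-6, -8).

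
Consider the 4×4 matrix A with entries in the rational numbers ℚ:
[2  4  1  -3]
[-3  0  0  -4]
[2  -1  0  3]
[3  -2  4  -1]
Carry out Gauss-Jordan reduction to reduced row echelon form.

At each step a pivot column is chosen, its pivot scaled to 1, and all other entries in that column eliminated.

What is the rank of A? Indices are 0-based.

rank = 4

pivot(0,0)=2: scale R0 → (1, 2, 1/2, -3/2)
  clear (1,0): R1 −= (-3)R0 → (0, 6, 3/2, -17/2)
  clear (2,0): R2 −= (2)R0 → (0, -5, -1, 6)
  clear (3,0): R3 −= (3)R0 → (0, -8, 5/2, 7/2)
pivot(1,1)=6: scale R1 → (0, 1, 1/4, -17/12)
  clear (0,1): R0 −= (2)R1 → (1, 0, 0, 4/3)
  clear (2,1): R2 −= (-5)R1 → (0, 0, 1/4, -13/12)
  clear (3,1): R3 −= (-8)R1 → (0, 0, 9/2, -47/6)
pivot(2,2)=1/4: scale R2 → (0, 0, 1, -13/3)
  clear (1,2): R1 −= (1/4)R2 → (0, 1, 0, -1/3)
  clear (3,2): R3 −= (9/2)R2 → (0, 0, 0, 35/3)
pivot(3,3)=35/3: scale R3 → (0, 0, 0, 1)
  clear (0,3): R0 −= (4/3)R3 → (1, 0, 0, 0)
  clear (1,3): R1 −= (-1/3)R3 → (0, 1, 0, 0)
  clear (2,3): R2 −= (-13/3)R3 → (0, 0, 1, 0)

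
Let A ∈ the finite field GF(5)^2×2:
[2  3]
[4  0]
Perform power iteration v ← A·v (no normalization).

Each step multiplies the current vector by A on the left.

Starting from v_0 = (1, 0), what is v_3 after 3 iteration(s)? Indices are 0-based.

v_3 = (1, 4)

v_0 = (1, 0).
v_1 = A·v_0 = (2, 4).
v_2 = A·v_1 = (1, 3).
v_3 = A·v_2 = (1, 4).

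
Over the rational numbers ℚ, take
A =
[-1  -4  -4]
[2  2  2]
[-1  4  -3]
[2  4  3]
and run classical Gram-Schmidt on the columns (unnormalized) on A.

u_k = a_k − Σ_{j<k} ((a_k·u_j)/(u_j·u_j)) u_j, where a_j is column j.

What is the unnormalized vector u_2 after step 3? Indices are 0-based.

Step 1: u_0 = a_0 = (-1, 2, -1, 2).
Step 2: u_1 = a_1 − (6/5)·u_0 = (-14/5, -2/5, 26/5, 8/5).
Step 3: u_2 = a_2 − (17/10)·u_0 − (-1/94)·u_1 = (-219/94, -66/47, -117/94, -18/47).

u_2 = (-219/94, -66/47, -117/94, -18/47)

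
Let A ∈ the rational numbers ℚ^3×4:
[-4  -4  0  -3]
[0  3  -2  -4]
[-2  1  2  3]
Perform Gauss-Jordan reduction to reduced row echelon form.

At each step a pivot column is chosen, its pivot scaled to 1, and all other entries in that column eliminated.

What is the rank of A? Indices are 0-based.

step 1: normalize row 0 (÷-4) = (1, 1, 0, 3/4)
  row 2: subtract -2×row0 = (0, 3, 2, 9/2)
step 2: normalize row 1 (÷3) = (0, 1, -2/3, -4/3)
  row 0: subtract 1×row1 = (1, 0, 2/3, 25/12)
  row 2: subtract 3×row1 = (0, 0, 4, 17/2)
step 3: normalize row 2 (÷4) = (0, 0, 1, 17/8)
  row 0: subtract 2/3×row2 = (1, 0, 0, 2/3)
  row 1: subtract -2/3×row2 = (0, 1, 0, 1/12)

rank = 3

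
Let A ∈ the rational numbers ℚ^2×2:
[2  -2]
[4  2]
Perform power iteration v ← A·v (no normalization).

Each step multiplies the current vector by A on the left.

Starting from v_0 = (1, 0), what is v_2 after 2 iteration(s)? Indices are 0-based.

v_0 = (1, 0).
v_1 = A·v_0 = (2, 4).
v_2 = A·v_1 = (-4, 16).

v_2 = (-4, 16)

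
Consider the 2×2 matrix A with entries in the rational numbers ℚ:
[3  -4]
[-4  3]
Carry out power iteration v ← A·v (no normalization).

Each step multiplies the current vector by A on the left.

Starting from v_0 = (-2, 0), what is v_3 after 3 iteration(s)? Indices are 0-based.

v_3 = (-342, 344)

v_0 = (-2, 0).
v_1 = A·v_0 = (-6, 8).
v_2 = A·v_1 = (-50, 48).
v_3 = A·v_2 = (-342, 344).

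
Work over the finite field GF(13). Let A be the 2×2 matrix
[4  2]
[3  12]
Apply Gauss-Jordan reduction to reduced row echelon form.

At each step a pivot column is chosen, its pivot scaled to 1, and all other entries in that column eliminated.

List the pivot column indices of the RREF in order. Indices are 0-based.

step 1: normalize row 0 (÷4) = (1, 7)
  row 1: subtract 3×row0 = (0, 4)
step 2: normalize row 1 (÷4) = (0, 1)
  row 0: subtract 7×row1 = (1, 0)

pivot columns: 0, 1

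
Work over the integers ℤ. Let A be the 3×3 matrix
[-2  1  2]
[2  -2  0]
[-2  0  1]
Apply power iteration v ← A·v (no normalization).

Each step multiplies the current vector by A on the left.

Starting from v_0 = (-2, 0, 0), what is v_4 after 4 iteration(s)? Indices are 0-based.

v_0 = (-2, 0, 0).
v_1 = A·v_0 = (4, -4, 4).
v_2 = A·v_1 = (-4, 16, -4).
v_3 = A·v_2 = (16, -40, 4).
v_4 = A·v_3 = (-64, 112, -28).

v_4 = (-64, 112, -28)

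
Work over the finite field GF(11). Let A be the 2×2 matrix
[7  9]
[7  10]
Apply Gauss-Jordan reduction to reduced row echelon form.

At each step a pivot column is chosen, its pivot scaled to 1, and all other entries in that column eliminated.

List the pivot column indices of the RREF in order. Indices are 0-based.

pivot columns: 0, 1

step 1: normalize row 0 (÷7) = (1, 6)
  row 1: subtract 7×row0 = (0, 1)
step 2: normalize row 1 (÷1) = (0, 1)
  row 0: subtract 6×row1 = (1, 0)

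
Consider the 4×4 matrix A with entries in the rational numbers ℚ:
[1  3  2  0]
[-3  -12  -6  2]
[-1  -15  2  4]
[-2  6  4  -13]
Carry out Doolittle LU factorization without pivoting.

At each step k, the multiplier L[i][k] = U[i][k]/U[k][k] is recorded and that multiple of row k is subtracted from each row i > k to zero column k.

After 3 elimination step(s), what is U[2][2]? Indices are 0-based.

Step 1: pivot at (0,0) is 1.
  row1 ← row1 − (-3)·row0  ⇒  L[1][0]=-3, U row1=(0, -3, 0, 2)
  row2 ← row2 − (-1)·row0  ⇒  L[2][0]=-1, U row2=(0, -12, 4, 4)
  row3 ← row3 − (-2)·row0  ⇒  L[3][0]=-2, U row3=(0, 12, 8, -13)
Step 2: pivot at (1,1) is -3.
  row2 ← row2 − (4)·row1  ⇒  L[2][1]=4, U row2=(0, 0, 4, -4)
  row3 ← row3 − (-4)·row1  ⇒  L[3][1]=-4, U row3=(0, 0, 8, -5)
Step 3: pivot at (2,2) is 4.
  row3 ← row3 − (2)·row2  ⇒  L[3][2]=2, U row3=(0, 0, 0, 3)

U[2][2] = 4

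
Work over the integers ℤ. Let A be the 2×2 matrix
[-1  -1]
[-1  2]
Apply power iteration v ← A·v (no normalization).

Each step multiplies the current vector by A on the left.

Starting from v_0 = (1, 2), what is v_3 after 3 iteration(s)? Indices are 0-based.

v_3 = (-9, 18)

v_0 = (1, 2).
v_1 = A·v_0 = (-3, 3).
v_2 = A·v_1 = (0, 9).
v_3 = A·v_2 = (-9, 18).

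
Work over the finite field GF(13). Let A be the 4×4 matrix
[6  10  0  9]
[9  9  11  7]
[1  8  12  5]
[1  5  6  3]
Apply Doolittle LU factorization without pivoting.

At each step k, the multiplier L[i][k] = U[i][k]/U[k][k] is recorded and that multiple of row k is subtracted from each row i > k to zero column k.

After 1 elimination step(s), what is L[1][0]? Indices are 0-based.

L[1][0] = 8

[col 0] pivot 6
  R1 -= 8*R0 → (0, 7, 11, 0)  (L[1][0] := 8)
  R2 -= 11*R0 → (0, 2, 12, 10)  (L[2][0] := 11)
  R3 -= 11*R0 → (0, 12, 6, 8)  (L[3][0] := 11)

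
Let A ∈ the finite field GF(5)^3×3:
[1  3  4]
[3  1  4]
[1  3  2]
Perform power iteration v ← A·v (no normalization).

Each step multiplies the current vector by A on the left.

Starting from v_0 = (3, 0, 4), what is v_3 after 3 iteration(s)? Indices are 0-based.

v_0 = (3, 0, 4).
v_1 = A·v_0 = (4, 0, 1).
v_2 = A·v_1 = (3, 1, 1).
v_3 = A·v_2 = (0, 4, 3).

v_3 = (0, 4, 3)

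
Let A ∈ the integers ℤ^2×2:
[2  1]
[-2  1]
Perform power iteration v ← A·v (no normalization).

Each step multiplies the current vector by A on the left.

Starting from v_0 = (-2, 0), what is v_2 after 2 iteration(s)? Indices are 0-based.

v_0 = (-2, 0).
v_1 = A·v_0 = (-4, 4).
v_2 = A·v_1 = (-4, 12).

v_2 = (-4, 12)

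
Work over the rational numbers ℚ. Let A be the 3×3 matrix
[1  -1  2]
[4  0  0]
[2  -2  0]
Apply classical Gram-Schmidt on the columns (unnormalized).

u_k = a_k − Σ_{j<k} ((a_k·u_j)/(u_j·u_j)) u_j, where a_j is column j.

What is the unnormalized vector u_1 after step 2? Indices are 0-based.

u_1 = (-16/21, 20/21, -32/21)

Step 1: u_0 = a_0 = (1, 4, 2).
Step 2: u_1 = a_1 − (-5/21)·u_0 = (-16/21, 20/21, -32/21).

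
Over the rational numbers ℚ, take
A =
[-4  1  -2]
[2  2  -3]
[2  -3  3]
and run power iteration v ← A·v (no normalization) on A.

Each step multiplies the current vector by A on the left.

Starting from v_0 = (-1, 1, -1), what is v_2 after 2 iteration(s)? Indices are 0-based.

v_2 = (-9, 44, -19)

v_0 = (-1, 1, -1).
v_1 = A·v_0 = (7, 3, -8).
v_2 = A·v_1 = (-9, 44, -19).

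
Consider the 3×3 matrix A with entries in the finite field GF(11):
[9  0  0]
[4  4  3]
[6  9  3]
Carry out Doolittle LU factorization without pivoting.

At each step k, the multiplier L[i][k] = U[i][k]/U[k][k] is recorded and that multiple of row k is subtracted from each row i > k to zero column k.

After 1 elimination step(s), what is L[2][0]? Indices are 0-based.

[col 0] pivot 9
  R1 -= 9*R0 → (0, 4, 3)  (L[1][0] := 9)
  R2 -= 8*R0 → (0, 9, 3)  (L[2][0] := 8)

L[2][0] = 8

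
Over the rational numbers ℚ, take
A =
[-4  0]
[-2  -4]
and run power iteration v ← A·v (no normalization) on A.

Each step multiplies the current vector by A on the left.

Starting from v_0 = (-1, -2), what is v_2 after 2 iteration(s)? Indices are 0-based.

v_2 = (-16, -48)

v_0 = (-1, -2).
v_1 = A·v_0 = (4, 10).
v_2 = A·v_1 = (-16, -48).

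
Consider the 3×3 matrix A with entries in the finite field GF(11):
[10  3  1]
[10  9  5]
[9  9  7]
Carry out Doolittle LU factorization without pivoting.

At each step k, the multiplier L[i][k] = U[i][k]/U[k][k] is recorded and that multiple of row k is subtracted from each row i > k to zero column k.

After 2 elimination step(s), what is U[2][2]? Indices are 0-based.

Step 1: pivot at (0,0) is 10.
  row1 ← row1 − (1)·row0  ⇒  L[1][0]=1, U row1=(0, 6, 4)
  row2 ← row2 − (2)·row0  ⇒  L[2][0]=2, U row2=(0, 3, 5)
Step 2: pivot at (1,1) is 6.
  row2 ← row2 − (6)·row1  ⇒  L[2][1]=6, U row2=(0, 0, 3)

U[2][2] = 3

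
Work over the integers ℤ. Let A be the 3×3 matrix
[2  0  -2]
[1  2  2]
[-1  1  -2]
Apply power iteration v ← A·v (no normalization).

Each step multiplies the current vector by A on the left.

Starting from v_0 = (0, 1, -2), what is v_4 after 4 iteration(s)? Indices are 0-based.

v_4 = (-32, 88, -130)

v_0 = (0, 1, -2).
v_1 = A·v_0 = (4, -2, 5).
v_2 = A·v_1 = (-2, 10, -16).
v_3 = A·v_2 = (28, -14, 44).
v_4 = A·v_3 = (-32, 88, -130).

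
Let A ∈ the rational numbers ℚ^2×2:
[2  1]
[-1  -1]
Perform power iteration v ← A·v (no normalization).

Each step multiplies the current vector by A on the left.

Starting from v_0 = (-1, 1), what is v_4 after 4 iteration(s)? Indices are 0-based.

v_4 = (-5, 2)

v_0 = (-1, 1).
v_1 = A·v_0 = (-1, 0).
v_2 = A·v_1 = (-2, 1).
v_3 = A·v_2 = (-3, 1).
v_4 = A·v_3 = (-5, 2).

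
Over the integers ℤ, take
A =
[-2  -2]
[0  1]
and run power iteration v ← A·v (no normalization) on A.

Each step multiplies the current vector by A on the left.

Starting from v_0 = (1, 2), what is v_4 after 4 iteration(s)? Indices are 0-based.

v_4 = (36, 2)

v_0 = (1, 2).
v_1 = A·v_0 = (-6, 2).
v_2 = A·v_1 = (8, 2).
v_3 = A·v_2 = (-20, 2).
v_4 = A·v_3 = (36, 2).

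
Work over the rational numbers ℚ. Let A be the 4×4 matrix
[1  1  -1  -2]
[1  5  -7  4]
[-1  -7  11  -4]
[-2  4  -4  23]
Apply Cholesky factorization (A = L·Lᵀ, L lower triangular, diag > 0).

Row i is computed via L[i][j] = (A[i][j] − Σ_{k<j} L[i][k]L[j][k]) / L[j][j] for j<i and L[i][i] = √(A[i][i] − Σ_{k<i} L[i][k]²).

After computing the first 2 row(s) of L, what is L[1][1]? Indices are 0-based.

Step 1: L[0][0] = √(1) = 1.
  L[1][0] = (1) / L[0][0] = 1.
Step 2: L[1][1] = √(4) = 2.

L[1][1] = 2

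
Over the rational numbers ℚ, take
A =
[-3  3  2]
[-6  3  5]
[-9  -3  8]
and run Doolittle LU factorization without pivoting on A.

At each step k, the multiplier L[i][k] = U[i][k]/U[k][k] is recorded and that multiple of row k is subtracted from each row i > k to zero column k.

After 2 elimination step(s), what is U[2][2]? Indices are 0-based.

U[2][2] = -2

[col 0] pivot -3
  R1 -= 2*R0 → (0, -3, 1)  (L[1][0] := 2)
  R2 -= 3*R0 → (0, -12, 2)  (L[2][0] := 3)
[col 1] pivot -3
  R2 -= 4*R1 → (0, 0, -2)  (L[2][1] := 4)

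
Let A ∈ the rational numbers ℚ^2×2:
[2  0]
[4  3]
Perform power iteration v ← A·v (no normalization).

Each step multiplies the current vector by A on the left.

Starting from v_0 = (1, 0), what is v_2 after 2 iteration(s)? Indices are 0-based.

v_0 = (1, 0).
v_1 = A·v_0 = (2, 4).
v_2 = A·v_1 = (4, 20).

v_2 = (4, 20)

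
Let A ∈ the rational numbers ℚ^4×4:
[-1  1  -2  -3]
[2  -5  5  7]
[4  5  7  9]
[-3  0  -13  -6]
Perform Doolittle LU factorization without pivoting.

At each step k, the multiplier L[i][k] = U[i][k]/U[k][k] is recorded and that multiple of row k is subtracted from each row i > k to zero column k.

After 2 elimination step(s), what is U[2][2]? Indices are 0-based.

U[2][2] = 2

Step 1: pivot at (0,0) is -1.
  row1 ← row1 − (-2)·row0  ⇒  L[1][0]=-2, U row1=(0, -3, 1, 1)
  row2 ← row2 − (-4)·row0  ⇒  L[2][0]=-4, U row2=(0, 9, -1, -3)
  row3 ← row3 − (3)·row0  ⇒  L[3][0]=3, U row3=(0, -3, -7, 3)
Step 2: pivot at (1,1) is -3.
  row2 ← row2 − (-3)·row1  ⇒  L[2][1]=-3, U row2=(0, 0, 2, 0)
  row3 ← row3 − (1)·row1  ⇒  L[3][1]=1, U row3=(0, 0, -8, 2)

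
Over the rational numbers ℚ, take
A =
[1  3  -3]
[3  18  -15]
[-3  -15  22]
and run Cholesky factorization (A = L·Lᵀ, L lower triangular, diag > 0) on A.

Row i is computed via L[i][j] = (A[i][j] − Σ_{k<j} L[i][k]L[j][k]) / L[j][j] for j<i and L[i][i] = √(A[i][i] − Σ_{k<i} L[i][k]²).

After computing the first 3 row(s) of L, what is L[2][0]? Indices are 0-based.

Step 1: L[0][0] = √(1) = 1.
  L[1][0] = (3) / L[0][0] = 3.
Step 2: L[1][1] = √(9) = 3.
  L[2][0] = (-3) / L[0][0] = -3.
  L[2][1] = (-6) / L[1][1] = -2.
Step 3: L[2][2] = √(9) = 3.

L[2][0] = -3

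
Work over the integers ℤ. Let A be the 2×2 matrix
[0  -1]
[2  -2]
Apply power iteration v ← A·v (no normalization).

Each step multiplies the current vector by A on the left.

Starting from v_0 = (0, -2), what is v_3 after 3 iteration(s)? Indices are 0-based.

v_3 = (4, 0)

v_0 = (0, -2).
v_1 = A·v_0 = (2, 4).
v_2 = A·v_1 = (-4, -4).
v_3 = A·v_2 = (4, 0).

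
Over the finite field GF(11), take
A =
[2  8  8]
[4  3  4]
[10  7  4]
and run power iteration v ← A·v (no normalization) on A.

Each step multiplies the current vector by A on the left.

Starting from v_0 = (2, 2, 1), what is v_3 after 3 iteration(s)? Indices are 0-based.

v_0 = (2, 2, 1).
v_1 = A·v_0 = (6, 7, 5).
v_2 = A·v_1 = (9, 10, 8).
v_3 = A·v_2 = (8, 10, 5).

v_3 = (8, 10, 5)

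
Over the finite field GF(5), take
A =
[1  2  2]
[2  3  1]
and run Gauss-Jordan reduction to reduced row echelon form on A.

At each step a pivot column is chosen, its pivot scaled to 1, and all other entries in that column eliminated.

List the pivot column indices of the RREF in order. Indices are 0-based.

pivot columns: 0, 1

pivot(0,0)=1: scale R0 → (1, 2, 2)
  clear (1,0): R1 −= (2)R0 → (0, 4, 2)
pivot(1,1)=4: scale R1 → (0, 1, 3)
  clear (0,1): R0 −= (2)R1 → (1, 0, 1)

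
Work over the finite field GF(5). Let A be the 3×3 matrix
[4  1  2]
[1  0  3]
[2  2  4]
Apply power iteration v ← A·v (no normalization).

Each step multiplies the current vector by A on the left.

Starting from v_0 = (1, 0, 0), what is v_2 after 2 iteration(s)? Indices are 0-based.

v_2 = (1, 0, 3)

v_0 = (1, 0, 0).
v_1 = A·v_0 = (4, 1, 2).
v_2 = A·v_1 = (1, 0, 3).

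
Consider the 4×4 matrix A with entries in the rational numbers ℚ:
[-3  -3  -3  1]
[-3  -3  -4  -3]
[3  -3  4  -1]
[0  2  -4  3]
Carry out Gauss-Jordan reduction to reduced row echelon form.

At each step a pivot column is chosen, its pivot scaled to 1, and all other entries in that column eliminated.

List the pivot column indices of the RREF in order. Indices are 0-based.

pivot columns: 0, 1, 2, 3

step 1: normalize row 0 (÷-3) = (1, 1, 1, -1/3)
  row 1: subtract -3×row0 = (0, 0, -1, -4)
  row 2: subtract 3×row0 = (0, -6, 1, 0)
step 2: exchange rows 1,2
step 2: normalize row 1 (÷-6) = (0, 1, -1/6, 0)
  row 0: subtract 1×row1 = (1, 0, 7/6, -1/3)
  row 3: subtract 2×row1 = (0, 0, -11/3, 3)
step 3: normalize row 2 (÷-1) = (0, 0, 1, 4)
  row 0: subtract 7/6×row2 = (1, 0, 0, -5)
  row 1: subtract -1/6×row2 = (0, 1, 0, 2/3)
  row 3: subtract -11/3×row2 = (0, 0, 0, 53/3)
step 4: normalize row 3 (÷53/3) = (0, 0, 0, 1)
  row 0: subtract -5×row3 = (1, 0, 0, 0)
  row 1: subtract 2/3×row3 = (0, 1, 0, 0)
  row 2: subtract 4×row3 = (0, 0, 1, 0)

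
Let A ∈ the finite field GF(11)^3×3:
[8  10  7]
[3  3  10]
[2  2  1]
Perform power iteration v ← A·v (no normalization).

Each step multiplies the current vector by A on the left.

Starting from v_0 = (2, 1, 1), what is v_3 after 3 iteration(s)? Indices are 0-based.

v_0 = (2, 1, 1).
v_1 = A·v_0 = (0, 8, 7).
v_2 = A·v_1 = (8, 6, 1).
v_3 = A·v_2 = (10, 8, 7).

v_3 = (10, 8, 7)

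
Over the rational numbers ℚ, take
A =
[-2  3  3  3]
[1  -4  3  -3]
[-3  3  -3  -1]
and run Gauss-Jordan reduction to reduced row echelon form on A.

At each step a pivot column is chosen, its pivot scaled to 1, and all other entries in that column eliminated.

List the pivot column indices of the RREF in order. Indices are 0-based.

step 1: normalize row 0 (÷-2) = (1, -3/2, -3/2, -3/2)
  row 1: subtract 1×row0 = (0, -5/2, 9/2, -3/2)
  row 2: subtract -3×row0 = (0, -3/2, -15/2, -11/2)
step 2: normalize row 1 (÷-5/2) = (0, 1, -9/5, 3/5)
  row 0: subtract -3/2×row1 = (1, 0, -21/5, -3/5)
  row 2: subtract -3/2×row1 = (0, 0, -51/5, -23/5)
step 3: normalize row 2 (÷-51/5) = (0, 0, 1, 23/51)
  row 0: subtract -21/5×row2 = (1, 0, 0, 22/17)
  row 1: subtract -9/5×row2 = (0, 1, 0, 24/17)

pivot columns: 0, 1, 2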